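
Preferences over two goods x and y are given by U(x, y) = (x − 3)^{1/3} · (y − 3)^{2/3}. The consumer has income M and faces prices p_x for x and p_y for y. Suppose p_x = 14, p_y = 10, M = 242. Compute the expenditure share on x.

Discretionary income = 242 − 3·14 − 3·10 = 170; x* = 3 + 1/3·170/14 = 7.0476; y* = 3 + 2/3·170/10 = 14.3333.
Expenditure on x: 14·7.0476 = 98.6667; share = 0.4077.

share on x = 0.4077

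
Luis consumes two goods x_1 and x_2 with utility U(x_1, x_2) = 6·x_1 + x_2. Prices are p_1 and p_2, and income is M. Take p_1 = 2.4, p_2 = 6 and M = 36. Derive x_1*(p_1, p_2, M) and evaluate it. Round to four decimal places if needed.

x_1* = 15

Perfect substitutes: compare marginal utility per dollar. 6/p_1 vs 1/p_2 → 2.5 vs 0.1667.
x_1 gives more utility per dollar, so spend all income on x_1: x_1* = M/p_1, x_2* = 0.
Numerically: x_1* = 15, x_2* = 0.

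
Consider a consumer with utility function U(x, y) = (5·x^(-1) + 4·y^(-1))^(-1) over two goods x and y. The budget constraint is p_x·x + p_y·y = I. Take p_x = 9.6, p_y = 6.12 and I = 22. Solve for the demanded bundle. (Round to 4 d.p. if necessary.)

x* = 1.3369, y* = 1.4976

MRS = MU_x/MU_y = (5/4)·(y/x)^(2). Set equal to p_x/p_y.
Hence y/x = ((4/5)·p_x/p_y)^(1/(2)), i.e. raised to the 0.5 power.
Substitute y = (y/x)·x into the budget: x* = I/(p_x + p_y·(y/x)).
Numerically y/x = 1.120224, so x* = 22/(9.6 + 6.12·1.120224) = 1.3369 and y* = 1.120224·1.3369 = 1.4976.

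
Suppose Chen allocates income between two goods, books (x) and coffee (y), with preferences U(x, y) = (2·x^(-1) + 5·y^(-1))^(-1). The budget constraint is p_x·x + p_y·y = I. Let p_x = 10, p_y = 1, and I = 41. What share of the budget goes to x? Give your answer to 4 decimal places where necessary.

share on x = 0.6667

Substitute y = (y/x)·x into the budget: x* = I/(p_x + p_y·(y/x)).
Numerically y/x = 5, so x* = 41/(10 + 1·5) = 2.7333 and y* = 5·2.7333 = 13.6667.
Expenditure on x: 10·2.7333 = 27.3333; share = 0.6667.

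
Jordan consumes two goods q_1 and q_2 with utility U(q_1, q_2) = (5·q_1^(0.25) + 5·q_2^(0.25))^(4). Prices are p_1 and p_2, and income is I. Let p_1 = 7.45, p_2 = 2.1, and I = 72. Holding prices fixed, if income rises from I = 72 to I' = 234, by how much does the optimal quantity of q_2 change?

From the CES first-order condition, (q_2/q_1)^(0.75) = p_1/p_2.
Solve for the ratio: q_2/q_1 = [p_1/p_2]^(4/3).
Substitute q_2 = (q_2/q_1)·q_1 into the budget: q_1* = I/(p_1 + p_2·(q_2/q_1)).
Numerically q_2/q_1 = 5.410648, so q_1* = 72/(7.45 + 2.1·5.410648) = 3.8273 and q_2* = 5.410648·3.8273 = 20.708.
At I' = 234: q_2* = 67.3011. Change: 67.3011 − 20.708 = 46.593.

Δq_2* = 46.593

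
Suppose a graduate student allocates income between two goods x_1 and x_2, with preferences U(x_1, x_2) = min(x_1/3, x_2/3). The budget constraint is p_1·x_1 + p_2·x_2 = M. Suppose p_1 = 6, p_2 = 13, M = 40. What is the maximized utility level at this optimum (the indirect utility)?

V = 0.7018

With perfect complements, no substitution: consume in ratio x_1:x_2 = 3:3.
Budget: p_1·x_1 + p_2·x_1 = M, so (3·p_1 + 3·p_2)·x_1 = 3·M.
Demand: x_1*(p_1,p_2,M) = 3·M/(3·p_1 + 3·p_2), x_2* = 3·M/(3·p_1 + 3·p_2).
Here 3·6 + 3·13 = 57, giving x_1* = 2.1053 and x_2* = 2.1053.
Utility at the optimum: U(2.1053, 2.1053) = 0.7018.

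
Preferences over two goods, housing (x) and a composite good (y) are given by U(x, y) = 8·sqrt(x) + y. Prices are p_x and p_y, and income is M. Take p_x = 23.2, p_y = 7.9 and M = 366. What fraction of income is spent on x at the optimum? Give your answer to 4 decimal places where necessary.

Utility is quasi-linear in y; the FOC for x is 4/√x = p_x/p_y.
Thus x* = (4·p_y/p_x)² — independent of M — with the rest of income spent on y.
Plugging in: x* = (4·7.9/23.2)² = 1.8552, y* = 40.8808.
Expenditure on x: 23.2·1.8552 = 43.0414; share = 0.1176.

share on x = 0.1176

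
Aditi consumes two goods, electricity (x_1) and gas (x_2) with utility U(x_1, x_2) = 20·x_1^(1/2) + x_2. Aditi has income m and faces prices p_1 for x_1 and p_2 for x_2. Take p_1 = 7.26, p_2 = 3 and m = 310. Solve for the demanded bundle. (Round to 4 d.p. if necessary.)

x_1* = 17.0753, x_2* = 62.011

MU_x_1 = 10/√x_1, MU_x_2 = 1. Tangency: 10/√x_1 = p_1/p_2.
Thus x_1* = (10·p_2/p_1)² — independent of m — with the rest of income spent on x_2.
Plugging in: x_1* = (10·3/7.26)² = 17.0753, x_2* = 62.011.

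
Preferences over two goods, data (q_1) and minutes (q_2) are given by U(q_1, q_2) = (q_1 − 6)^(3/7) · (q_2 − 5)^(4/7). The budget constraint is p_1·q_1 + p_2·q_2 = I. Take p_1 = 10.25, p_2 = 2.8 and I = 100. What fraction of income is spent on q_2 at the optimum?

Let q_1' = q_1−6, q_2' = q_2−5. MRS = (3/4)·q_2'/q_1' = p_1/p_2.
Substituting into the budget: q_1* = 6 + 3/7·(I − 6·p_1 − 5·p_2)/p_1, and q_2* = 5 + 4/7·(…)/p_2.
Discretionary income = 100 − 6·10.25 − 5·2.8 = 24.5; q_1* = 6 + 3/7·24.5/10.25 = 7.0244; q_2* = 5 + 4/7·24.5/2.8 = 10.
Expenditure on q_2: 2.8·10 = 28; share = 0.28.

share on q_2 = 0.28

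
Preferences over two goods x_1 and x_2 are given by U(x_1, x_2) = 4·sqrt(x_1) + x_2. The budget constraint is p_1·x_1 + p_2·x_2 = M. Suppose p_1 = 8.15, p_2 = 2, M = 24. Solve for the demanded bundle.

Utility is quasi-linear in x_2; the FOC for x_1 is 2/√x_1 = p_1/p_2.
Solve: √x_1 = 2·p_2/p_1, so x_1*(p_1,p_2) = (2·p_2/p_1)², and x_2* = (M − p_1·x_1*)/p_2.
Plugging in: x_1* = (2·2/8.15)² = 0.2409, x_2* = 11.0184.

x_1* = 0.2409, x_2* = 11.0184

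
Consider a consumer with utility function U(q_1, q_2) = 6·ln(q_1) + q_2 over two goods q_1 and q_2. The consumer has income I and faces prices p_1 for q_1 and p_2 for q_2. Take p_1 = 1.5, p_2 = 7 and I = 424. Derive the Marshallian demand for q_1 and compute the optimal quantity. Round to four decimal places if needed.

q_1* = 28

Set MRS = p_1/p_2: (6/q_1)/1 = p_1/p_2.
So q_1*(p_1,p_2) = 6·p_2/p_1, independent of income; and q_2* = (I − 6·p_2)/p_2.
At the given prices: q_1* = 6·7/1.5 = 28.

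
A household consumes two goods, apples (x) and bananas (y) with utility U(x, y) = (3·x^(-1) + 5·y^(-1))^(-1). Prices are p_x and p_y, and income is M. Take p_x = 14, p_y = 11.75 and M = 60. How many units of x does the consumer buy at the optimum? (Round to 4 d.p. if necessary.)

MU_x ∝ 3·x^(-2), MU_y ∝ 5·y^(-2), so MRS = (3/5)·(y/x)^(2) = p_x/p_y.
Hence y/x = ((5/3)·p_x/p_y)^(1/(2)), i.e. raised to the 0.5 power.
With the ratio pinned down, the budget gives x* = M/(p_x + p_y·(y/x)) and y* = (y/x)·x*.
Numerically y/x = 1.40919, so x* = 60/(14 + 11.75·1.40919) = 1.9635.

x* = 1.9635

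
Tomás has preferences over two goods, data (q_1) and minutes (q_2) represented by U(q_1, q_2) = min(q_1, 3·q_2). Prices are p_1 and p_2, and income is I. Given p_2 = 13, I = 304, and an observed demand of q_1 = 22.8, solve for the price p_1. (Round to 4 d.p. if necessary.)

p_1 = 9

With perfect complements, no substitution: consume in ratio q_1:q_2 = 3:1.
Budget: p_1·q_1 + p_2·(1/3)·q_1 = I, so (3·p_1 + p_2)·q_1 = 3·I.
Demand: q_1*(p_1,p_2,I) = 3·I/(3·p_1 + p_2), q_2* = I/(3·p_1 + p_2).
Set q_1* = 22.8 in the demand function and solve for p_1: p_1 = 9.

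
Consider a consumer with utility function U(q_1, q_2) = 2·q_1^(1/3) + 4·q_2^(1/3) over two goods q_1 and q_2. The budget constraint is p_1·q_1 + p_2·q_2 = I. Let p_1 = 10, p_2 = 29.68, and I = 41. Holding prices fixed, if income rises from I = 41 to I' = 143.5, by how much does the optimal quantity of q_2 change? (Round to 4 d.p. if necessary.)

Δq_2* = 2.1462

MRS = MU_q_1/MU_q_2 = (1/2)·(q_2/q_1)^(2/3). Set equal to p_1/p_2.
Hence q_2/q_1 = (2·p_1/p_2)^(1/(2/3)), i.e. raised to the 1.5 power.
Substitute q_2 = (q_2/q_1)·q_1 into the budget: q_1* = I/(p_1 + p_2·(q_2/q_1)).
Numerically q_2/q_1 = 0.553158, so q_1* = 41/(10 + 29.68·0.553158) = 1.552 and q_2* = 0.553158·1.552 = 0.8585.
At I' = 143.5: q_2* = 3.0047. Change: 3.0047 − 0.8585 = 2.1462.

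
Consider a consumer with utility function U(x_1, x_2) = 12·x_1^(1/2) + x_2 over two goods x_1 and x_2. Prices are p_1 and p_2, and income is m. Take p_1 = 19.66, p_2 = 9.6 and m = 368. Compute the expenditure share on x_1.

MU_x_1 = 6/√x_1, MU_x_2 = 1. Tangency: 6/√x_1 = p_1/p_2.
Solve: √x_1 = 6·p_2/p_1, so x_1*(p_1,p_2) = (6·p_2/p_1)², and x_2* = (m − p_1·x_1*)/p_2.
Plugging in: x_1* = (6·9.6/19.66)² = 8.5838, x_2* = 20.7545.
Expenditure on x_1: 19.66·8.5838 = 168.7569; share = 0.4586.

share on x_1 = 0.4586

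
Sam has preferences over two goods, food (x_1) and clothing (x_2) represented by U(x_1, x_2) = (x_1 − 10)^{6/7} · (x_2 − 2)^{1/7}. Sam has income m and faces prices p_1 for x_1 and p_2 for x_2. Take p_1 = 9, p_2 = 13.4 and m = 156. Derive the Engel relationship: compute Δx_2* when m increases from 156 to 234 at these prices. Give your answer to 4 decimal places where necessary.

Δx_2* = 0.8316

This is Cobb-Douglas in (x_1−10, x_2−2): tangency gives 6/7·p_2·(x_2−2) = 1/7·p_1·(x_1−10).
After buying the subsistence bundle (10, 2), a share 6/7 of the remaining income goes to x_1: x_1* = 10 + 6/7·(m − 10p_1 − 2p_2)/p_1.
Discretionary income = 156 − 10·9 − 2·13.4 = 39.2; x_2* = 2 + 1/7·39.2/13.4 = 2.4179.
At m' = 234: x_2* = 3.2495. Change: 3.2495 − 2.4179 = 0.8316.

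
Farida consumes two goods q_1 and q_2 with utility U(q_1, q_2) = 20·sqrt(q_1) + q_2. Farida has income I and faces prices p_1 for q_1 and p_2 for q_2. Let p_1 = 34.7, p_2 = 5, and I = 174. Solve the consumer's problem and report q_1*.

MU_q_1 = 10/√q_1, MU_q_2 = 1. Tangency: 10/√q_1 = p_1/p_2.
Thus q_1* = (10·p_2/p_1)² — independent of I — with the rest of income spent on q_2.
Plugging in: q_1* = (10·5/34.7)² = 2.0763.

q_1* = 2.0763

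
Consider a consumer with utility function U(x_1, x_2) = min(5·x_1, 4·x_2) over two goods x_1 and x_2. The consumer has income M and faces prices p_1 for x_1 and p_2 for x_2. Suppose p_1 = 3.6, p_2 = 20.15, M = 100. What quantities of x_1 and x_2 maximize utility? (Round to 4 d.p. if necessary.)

Leontief preferences: the optimum is at the kink where x_1/4 = x_2/5, i.e. x_2 = (5/4)·x_1.
Budget: p_1·x_1 + p_2·(5/4)·x_1 = M, so (4·p_1 + 5·p_2)·x_1 = 4·M.
Demand: x_1*(p_1,p_2,M) = 4·M/(4·p_1 + 5·p_2), x_2* = 5·M/(4·p_1 + 5·p_2).
Here 4·3.6 + 5·20.15 = 115.15, giving x_1* = 3.4737 and x_2* = 4.3422.

x_1* = 3.4737, x_2* = 4.3422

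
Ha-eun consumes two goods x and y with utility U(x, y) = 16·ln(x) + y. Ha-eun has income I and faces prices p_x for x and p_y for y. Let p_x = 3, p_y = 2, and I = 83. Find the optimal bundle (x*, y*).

x* = 10.6667, y* = 25.5

Set MRS = p_x/p_y: (16/x)/1 = p_x/p_y.
So x*(p_x,p_y) = 16·p_y/p_x, independent of income; and y* = (I − 16·p_y)/p_y.
At the given prices: x* = 16·2/3 = 10.6667, and y* = 25.5.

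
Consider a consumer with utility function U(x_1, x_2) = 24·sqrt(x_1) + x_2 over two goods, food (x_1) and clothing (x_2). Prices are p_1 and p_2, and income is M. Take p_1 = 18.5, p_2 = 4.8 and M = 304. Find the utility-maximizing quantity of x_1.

Utility is quasi-linear in x_2; the FOC for x_1 is 12/√x_1 = p_1/p_2.
Thus x_1* = (12·p_2/p_1)² — independent of M — with the rest of income spent on x_2.
Plugging in: x_1* = (12·4.8/18.5)² = 9.694.

x_1* = 9.694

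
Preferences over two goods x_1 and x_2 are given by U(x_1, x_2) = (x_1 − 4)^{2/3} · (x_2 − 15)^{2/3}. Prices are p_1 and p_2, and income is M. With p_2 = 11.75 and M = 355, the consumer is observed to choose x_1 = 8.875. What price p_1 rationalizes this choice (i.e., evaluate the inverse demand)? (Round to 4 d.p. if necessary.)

This is Cobb-Douglas in (x_1−4, x_2−15): tangency gives 2/3·p_2·(x_2−15) = 2/3·p_1·(x_1−4).
Substituting into the budget: x_1* = 4 + 0.5·(M − 4·p_1 − 15·p_2)/p_1, and x_2* = 15 + 0.5·(…)/p_2.
Set x_1* = 8.875 in the demand function and solve for p_1: p_1 = 13.

p_1 = 13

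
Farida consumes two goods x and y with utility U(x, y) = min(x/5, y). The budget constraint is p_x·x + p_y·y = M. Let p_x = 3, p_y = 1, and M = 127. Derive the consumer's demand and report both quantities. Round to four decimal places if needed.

Leontief preferences: the optimum is at the kink where x/5 = y/1, i.e. y = (1/5)·x.
Budget: p_x·x + p_y·(1/5)·x = M, so (5·p_x + p_y)·x = 5·M.
Demand: x*(p_x,p_y,M) = 5·M/(5·p_x + p_y), y* = M/(5·p_x + p_y).
Here 5·3 + 1 = 16, giving x* = 39.6875 and y* = 7.9375.

x* = 39.6875, y* = 7.9375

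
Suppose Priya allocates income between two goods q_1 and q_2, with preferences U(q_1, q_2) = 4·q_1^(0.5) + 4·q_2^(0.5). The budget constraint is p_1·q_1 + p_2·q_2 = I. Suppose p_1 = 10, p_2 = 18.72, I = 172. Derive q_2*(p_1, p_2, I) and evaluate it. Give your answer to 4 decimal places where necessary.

q_2* = 3.1992

From the CES first-order condition, (q_2/q_1)^(0.5) = p_1/p_2.
Hence q_2/q_1 = (p_1/p_2)^(1/(0.5)), i.e. raised to the 2 power.
Substitute q_2 = (q_2/q_1)·q_1 into the budget: q_1* = I/(p_1 + p_2·(q_2/q_1)).
Numerically q_2/q_1 = 0.285357, so q_1* = 172/(10 + 18.72·0.285357) = 11.2111 and q_2* = 0.285357·11.2111 = 3.1992.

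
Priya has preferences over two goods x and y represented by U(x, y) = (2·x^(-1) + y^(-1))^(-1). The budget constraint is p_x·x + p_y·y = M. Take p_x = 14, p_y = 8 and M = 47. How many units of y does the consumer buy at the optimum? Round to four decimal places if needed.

MU_x ∝ 2·x^(-2), MU_y ∝ y^(-2), so MRS = 2·(y/x)^(2) = p_x/p_y.
Solve for the ratio: y/x = [(1/2)·p_x/p_y]^(0.5).
Substitute y = (y/x)·x into the budget: x* = M/(p_x + p_y·(y/x)).
Numerically y/x = 0.935414, so x* = 47/(14 + 8·0.935414) = 2.1877 and y* = 0.935414·2.1877 = 2.0464.

y* = 2.0464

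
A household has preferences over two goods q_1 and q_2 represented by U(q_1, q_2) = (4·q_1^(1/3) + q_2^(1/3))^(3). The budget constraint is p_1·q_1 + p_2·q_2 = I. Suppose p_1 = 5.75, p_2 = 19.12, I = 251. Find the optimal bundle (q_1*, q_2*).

MRS = MU_q_1/MU_q_2 = 4·(q_2/q_1)^(2/3). Set equal to p_1/p_2.
Solve for the ratio: q_2/q_1 = [(1/4)·p_1/p_2]^(1.5).
Substitute q_2 = (q_2/q_1)·q_1 into the budget: q_1* = I/(p_1 + p_2·(q_2/q_1)).
Numerically q_2/q_1 = 0.020615, so q_1* = 251/(5.75 + 19.12·0.020615) = 40.8518 and q_2* = 0.020615·40.8518 = 0.8422.

q_1* = 40.8518, q_2* = 0.8422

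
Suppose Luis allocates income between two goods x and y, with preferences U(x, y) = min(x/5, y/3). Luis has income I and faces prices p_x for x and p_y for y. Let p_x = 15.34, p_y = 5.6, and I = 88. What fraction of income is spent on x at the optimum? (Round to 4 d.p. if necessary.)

share on x = 0.8203

Demand: x*(p_x,p_y,I) = 5·I/(5·p_x + 3·p_y), y* = 3·I/(5·p_x + 3·p_y).
Here 5·15.34 + 3·5.6 = 93.5, giving x* = 4.7059 and y* = 2.8235.
Expenditure on x: 15.34·4.7059 = 72.1882; share = 0.8203.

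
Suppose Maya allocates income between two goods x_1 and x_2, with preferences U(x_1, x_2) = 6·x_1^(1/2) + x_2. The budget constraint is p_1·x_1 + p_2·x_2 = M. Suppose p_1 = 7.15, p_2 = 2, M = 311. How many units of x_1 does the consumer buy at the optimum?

Solve: √x_1 = 3·p_2/p_1, so x_1*(p_1,p_2) = (3·p_2/p_1)², and x_2* = (M − p_1·x_1*)/p_2.
Plugging in: x_1* = (3·2/7.15)² = 0.7042.

x_1* = 0.7042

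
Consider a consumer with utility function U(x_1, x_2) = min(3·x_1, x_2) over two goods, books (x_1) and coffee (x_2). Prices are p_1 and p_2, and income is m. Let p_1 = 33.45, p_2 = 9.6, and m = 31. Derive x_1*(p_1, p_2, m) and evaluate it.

With perfect complements, no substitution: consume in ratio x_1:x_2 = 1:3.
Budget: p_1·x_1 + p_2·3·x_1 = m, so (p_1 + 3·p_2)·x_1 = m.
Demand: x_1*(p_1,p_2,m) = m/(p_1 + 3·p_2), x_2* = 3·m/(p_1 + 3·p_2).
Here 33.45 + 3·9.6 = 62.25, giving x_1* = 0.498.

x_1* = 0.498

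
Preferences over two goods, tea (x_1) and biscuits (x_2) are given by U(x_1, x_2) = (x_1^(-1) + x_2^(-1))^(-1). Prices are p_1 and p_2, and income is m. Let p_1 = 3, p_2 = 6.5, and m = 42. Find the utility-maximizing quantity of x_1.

x_1* = 5.6635

With the ratio pinned down, the budget gives x_1* = m/(p_1 + p_2·(x_2/x_1)) and x_2* = (x_2/x_1)·x_1*.
Numerically x_2/x_1 = 0.679366, so x_1* = 42/(3 + 6.5·0.679366) = 5.6635.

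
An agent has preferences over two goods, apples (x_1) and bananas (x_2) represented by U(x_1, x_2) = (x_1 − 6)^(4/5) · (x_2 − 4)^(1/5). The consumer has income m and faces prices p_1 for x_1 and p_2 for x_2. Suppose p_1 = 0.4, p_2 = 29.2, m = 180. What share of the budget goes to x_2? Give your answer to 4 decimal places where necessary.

share on x_2 = 0.7164

MRS = 4·(x_2−4)/(x_1−6). Tangency with p_1/p_2 gives x_2−4 = (1/4)·(p_1/p_2)·(x_1−6).
Substituting into the budget: x_1* = 6 + 0.8·(m − 6·p_1 − 4·p_2)/p_1, and x_2* = 4 + 0.2·(…)/p_2.
Discretionary income = 180 − 6·0.4 − 4·29.2 = 60.8; x_1* = 6 + 0.8·60.8/0.4 = 127.6; x_2* = 4 + 0.2·60.8/29.2 = 4.4164.
Expenditure on x_2: 29.2·4.4164 = 128.96; share = 0.7164.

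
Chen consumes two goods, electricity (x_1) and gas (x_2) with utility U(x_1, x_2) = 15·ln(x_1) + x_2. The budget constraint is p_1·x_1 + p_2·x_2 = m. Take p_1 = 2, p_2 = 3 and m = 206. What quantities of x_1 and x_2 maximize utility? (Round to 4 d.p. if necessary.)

Set MRS = p_1/p_2: (15/x_1)/1 = p_1/p_2.
So x_1*(p_1,p_2) = 15·p_2/p_1, independent of income; and x_2* = (m − 15·p_2)/p_2.
At the given prices: x_1* = 15·3/2 = 22.5, and x_2* = 53.6667.

x_1* = 22.5, x_2* = 53.6667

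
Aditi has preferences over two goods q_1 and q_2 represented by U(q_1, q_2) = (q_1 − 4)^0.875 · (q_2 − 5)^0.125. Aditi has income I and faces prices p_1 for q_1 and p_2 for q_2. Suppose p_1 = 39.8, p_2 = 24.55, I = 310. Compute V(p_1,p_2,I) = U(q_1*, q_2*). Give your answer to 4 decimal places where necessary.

Substituting into the budget: q_1* = 4 + 0.875·(I − 4·p_1 − 5·p_2)/p_1, and q_2* = 5 + 0.125·(…)/p_2.
Discretionary income = 310 − 4·39.8 − 5·24.55 = 28.05; q_1* = 4 + 0.875·28.05/39.8 = 4.6167; q_2* = 5 + 0.125·28.05/24.55 = 5.1428.
Utility at the optimum: U(4.6167, 5.1428) = 0.5136.

V = 0.5136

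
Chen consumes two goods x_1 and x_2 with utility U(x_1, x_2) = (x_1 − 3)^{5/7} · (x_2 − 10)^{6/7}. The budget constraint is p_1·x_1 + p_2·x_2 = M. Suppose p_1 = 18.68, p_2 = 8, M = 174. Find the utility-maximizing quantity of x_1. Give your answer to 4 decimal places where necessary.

This is Cobb-Douglas in (x_1−3, x_2−10): tangency gives 5/7·p_2·(x_2−10) = 6/7·p_1·(x_1−3).
After buying the subsistence bundle (3, 10), a share 5/11 of the remaining income goes to x_1: x_1* = 3 + 5/11·(M − 3p_1 − 10p_2)/p_1.
Discretionary income = 174 − 3·18.68 − 10·8 = 37.96; x_1* = 3 + 5/11·37.96/18.68 = 3.9237.

x_1* = 3.9237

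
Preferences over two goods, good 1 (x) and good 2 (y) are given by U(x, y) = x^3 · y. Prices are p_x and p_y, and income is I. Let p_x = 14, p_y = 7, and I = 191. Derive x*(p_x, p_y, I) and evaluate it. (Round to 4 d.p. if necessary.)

x* = 10.2321

The MRS is 3·y/x. Set MRS = p_x/p_y.
So 3·p_y·y = p_x·x; combined with the budget, a share 0.75 of income goes to x.
Demand: x*(p_x,p_y,I) = 0.75·I/p_x and y* = 0.25·I/p_y.
At p_x=14, p_y=7, I=191: x* = 0.75·191/14 = 10.2321.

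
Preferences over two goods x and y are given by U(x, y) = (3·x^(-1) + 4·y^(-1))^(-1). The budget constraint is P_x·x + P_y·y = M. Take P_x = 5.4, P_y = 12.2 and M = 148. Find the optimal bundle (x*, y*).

Numerically y/x = 0.768221, so x* = 148/(5.4 + 12.2·0.768221) = 10.0188 and y* = 0.768221·10.0188 = 7.6966.

x* = 10.0188, y* = 7.6966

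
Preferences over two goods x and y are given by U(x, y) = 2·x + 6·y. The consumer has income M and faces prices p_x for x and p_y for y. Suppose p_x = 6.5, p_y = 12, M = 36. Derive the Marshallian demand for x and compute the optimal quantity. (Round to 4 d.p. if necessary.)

x* = 0

Linear utility — the consumer picks whichever good has higher MU/price: 2/6.5 = 0.3077 vs 6/12 = 0.5.
y gives more utility per dollar, so spend all income on y: y* = M/p_y, x* = 0.
Numerically: x* = 0, y* = 3.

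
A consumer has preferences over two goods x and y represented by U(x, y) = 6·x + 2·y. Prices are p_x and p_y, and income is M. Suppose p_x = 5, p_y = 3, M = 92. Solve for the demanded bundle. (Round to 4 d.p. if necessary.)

x gives more utility per dollar, so spend all income on x: x* = M/p_x, y* = 0.
Numerically: x* = 18.4, y* = 0.

x* = 18.4, y* = 0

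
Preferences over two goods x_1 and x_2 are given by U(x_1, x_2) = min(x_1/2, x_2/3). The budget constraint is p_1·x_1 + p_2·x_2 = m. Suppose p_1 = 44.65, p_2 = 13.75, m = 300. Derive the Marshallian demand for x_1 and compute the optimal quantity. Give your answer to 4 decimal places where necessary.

x_1* = 4.5959

With perfect complements, no substitution: consume in ratio x_1:x_2 = 2:3.
Budget: p_1·x_1 + p_2·(3/2)·x_1 = m, so (2·p_1 + 3·p_2)·x_1 = 2·m.
Demand: x_1*(p_1,p_2,m) = 2·m/(2·p_1 + 3·p_2), x_2* = 3·m/(2·p_1 + 3·p_2).
Here 2·44.65 + 3·13.75 = 130.55, giving x_1* = 4.5959.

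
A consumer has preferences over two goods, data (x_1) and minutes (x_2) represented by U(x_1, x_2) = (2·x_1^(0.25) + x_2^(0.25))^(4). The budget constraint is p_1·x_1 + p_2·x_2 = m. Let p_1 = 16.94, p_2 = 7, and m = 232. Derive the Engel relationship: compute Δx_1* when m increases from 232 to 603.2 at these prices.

From the CES first-order condition, 2·(x_2/x_1)^(0.75) = p_1/p_2.
Solve for the ratio: x_2/x_1 = [(1/2)·p_1/p_2]^(4/3).
With the ratio pinned down, the budget gives x_1* = m/(p_1 + p_2·(x_2/x_1)) and x_2* = (x_2/x_1)·x_1*.
Numerically x_2/x_1 = 1.289379, so x_1* = 232/(16.94 + 7·1.289379) = 8.9349.
At m' = 603.2: x_1* = 23.2307. Change: 23.2307 − 8.9349 = 14.2958.

Δx_1* = 14.2958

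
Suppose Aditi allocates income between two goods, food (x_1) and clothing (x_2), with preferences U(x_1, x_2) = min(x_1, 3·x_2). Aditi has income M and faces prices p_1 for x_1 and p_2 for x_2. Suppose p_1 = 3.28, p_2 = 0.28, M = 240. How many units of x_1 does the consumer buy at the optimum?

x_1* = 71.1462

Leontief preferences: the optimum is at the kink where x_1/3 = x_2/1, i.e. x_2 = (1/3)·x_1.
Budget: p_1·x_1 + p_2·(1/3)·x_1 = M, so (3·p_1 + p_2)·x_1 = 3·M.
Demand: x_1*(p_1,p_2,M) = 3·M/(3·p_1 + p_2), x_2* = M/(3·p_1 + p_2).
Here 3·3.28 + 0.28 = 10.12, giving x_1* = 71.1462.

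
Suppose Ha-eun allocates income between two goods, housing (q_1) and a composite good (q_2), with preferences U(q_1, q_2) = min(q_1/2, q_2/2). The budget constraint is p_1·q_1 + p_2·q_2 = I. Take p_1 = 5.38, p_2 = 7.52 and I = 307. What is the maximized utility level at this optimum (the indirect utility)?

V = 11.8992

Demand: q_1*(p_1,p_2,I) = 2·I/(2·p_1 + 2·p_2), q_2* = 2·I/(2·p_1 + 2·p_2).
Here 2·5.38 + 2·7.52 = 25.8, giving q_1* = 23.7984 and q_2* = 23.7984.
Utility at the optimum: U(23.7984, 23.7984) = 11.8992.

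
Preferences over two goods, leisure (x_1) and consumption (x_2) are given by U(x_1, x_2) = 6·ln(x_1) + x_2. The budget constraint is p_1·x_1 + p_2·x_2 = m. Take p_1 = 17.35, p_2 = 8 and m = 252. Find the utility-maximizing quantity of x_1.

x_1* = 2.7666

Set MRS = p_1/p_2: (6/x_1)/1 = p_1/p_2.
So x_1*(p_1,p_2) = 6·p_2/p_1, independent of income; and x_2* = (m − 6·p_2)/p_2.
At the given prices: x_1* = 6·8/17.35 = 2.7666.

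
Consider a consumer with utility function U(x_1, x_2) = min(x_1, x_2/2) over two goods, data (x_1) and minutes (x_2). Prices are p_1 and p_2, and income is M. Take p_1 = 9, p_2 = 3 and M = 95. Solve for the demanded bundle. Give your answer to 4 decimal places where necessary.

With perfect complements, no substitution: consume in ratio x_1:x_2 = 1:2.
Budget: p_1·x_1 + p_2·2·x_1 = M, so (p_1 + 2·p_2)·x_1 = M.
Demand: x_1*(p_1,p_2,M) = M/(p_1 + 2·p_2), x_2* = 2·M/(p_1 + 2·p_2).
Here 9 + 2·3 = 15, giving x_1* = 6.3333 and x_2* = 12.6667.

x_1* = 6.3333, x_2* = 12.6667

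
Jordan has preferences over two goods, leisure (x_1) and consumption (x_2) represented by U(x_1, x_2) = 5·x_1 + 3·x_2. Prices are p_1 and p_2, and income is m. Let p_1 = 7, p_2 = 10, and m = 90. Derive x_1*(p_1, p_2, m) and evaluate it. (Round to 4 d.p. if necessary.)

x_1* = 12.8571

x_1 gives more utility per dollar, so spend all income on x_1: x_1* = m/p_1, x_2* = 0.
Numerically: x_1* = 12.8571, x_2* = 0.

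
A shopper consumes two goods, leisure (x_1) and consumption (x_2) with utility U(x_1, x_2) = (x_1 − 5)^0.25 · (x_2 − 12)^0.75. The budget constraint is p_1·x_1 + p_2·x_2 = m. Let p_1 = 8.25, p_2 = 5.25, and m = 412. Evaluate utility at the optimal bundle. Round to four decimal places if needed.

This is Cobb-Douglas in (x_1−5, x_2−12): tangency gives 0.25·p_2·(x_2−12) = 0.75·p_1·(x_1−5).
After buying the subsistence bundle (5, 12), a share 0.25 of the remaining income goes to x_1: x_1* = 5 + 0.25·(m − 5p_1 − 12p_2)/p_1.
Discretionary income = 412 − 5·8.25 − 12·5.25 = 307.75; x_1* = 5 + 0.25·307.75/8.25 = 14.3258; x_2* = 12 + 0.75·307.75/5.25 = 55.9643.
Utility at the optimum: U(14.3258, 55.9643) = 29.8364.

V = 29.8364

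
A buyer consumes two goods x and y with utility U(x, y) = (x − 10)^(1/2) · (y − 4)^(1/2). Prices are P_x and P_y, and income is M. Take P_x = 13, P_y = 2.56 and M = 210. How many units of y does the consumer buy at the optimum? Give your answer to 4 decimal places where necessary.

y* = 17.625

MRS = (y−4)/(x−10). Tangency with P_x/P_y gives y−4 = (P_x/P_y)·(x−10).
After buying the subsistence bundle (10, 4), a share 0.5 of the remaining income goes to x: x* = 10 + 0.5·(M − 10P_x − 4P_y)/P_x.
Discretionary income = 210 − 10·13 − 4·2.56 = 69.76; y* = 4 + 0.5·69.76/2.56 = 17.625.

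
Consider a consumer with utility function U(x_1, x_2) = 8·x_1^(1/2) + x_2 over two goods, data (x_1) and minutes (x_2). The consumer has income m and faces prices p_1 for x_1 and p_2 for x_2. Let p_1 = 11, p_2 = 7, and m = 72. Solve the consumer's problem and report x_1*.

x_1* = 6.4793

Thus x_1* = (4·p_2/p_1)² — independent of m — with the rest of income spent on x_2.
Plugging in: x_1* = (4·7/11)² = 6.4793.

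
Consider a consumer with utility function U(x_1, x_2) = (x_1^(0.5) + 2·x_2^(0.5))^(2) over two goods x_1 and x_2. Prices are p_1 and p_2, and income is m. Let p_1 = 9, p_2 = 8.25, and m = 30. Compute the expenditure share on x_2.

share on x_2 = 0.8136

With the ratio pinned down, the budget gives x_1* = m/(p_1 + p_2·(x_2/x_1)) and x_2* = (x_2/x_1)·x_1*.
Numerically x_2/x_1 = 4.760331, so x_1* = 30/(9 + 8.25·4.760331) = 0.6215 and x_2* = 4.760331·0.6215 = 2.9584.
Expenditure on x_2: 8.25·2.9584 = 24.4068; share = 0.8136.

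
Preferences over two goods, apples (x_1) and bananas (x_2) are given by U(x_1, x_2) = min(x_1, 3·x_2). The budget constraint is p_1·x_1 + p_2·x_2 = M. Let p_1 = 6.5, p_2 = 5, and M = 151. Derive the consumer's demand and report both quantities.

x_1* = 18.4898, x_2* = 6.1633

Here 3·6.5 + 5 = 24.5, giving x_1* = 18.4898 and x_2* = 6.1633.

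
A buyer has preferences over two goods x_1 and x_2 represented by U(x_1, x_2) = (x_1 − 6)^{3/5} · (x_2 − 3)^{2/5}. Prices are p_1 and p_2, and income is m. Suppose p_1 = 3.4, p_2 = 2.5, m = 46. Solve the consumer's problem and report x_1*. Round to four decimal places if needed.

This is Cobb-Douglas in (x_1−6, x_2−3): tangency gives 0.6·p_2·(x_2−3) = 0.4·p_1·(x_1−6).
Substituting into the budget: x_1* = 6 + 0.6·(m − 6·p_1 − 3·p_2)/p_1, and x_2* = 3 + 0.4·(…)/p_2.
Discretionary income = 46 − 6·3.4 − 3·2.5 = 18.1; x_1* = 6 + 0.6·18.1/3.4 = 9.1941.

x_1* = 9.1941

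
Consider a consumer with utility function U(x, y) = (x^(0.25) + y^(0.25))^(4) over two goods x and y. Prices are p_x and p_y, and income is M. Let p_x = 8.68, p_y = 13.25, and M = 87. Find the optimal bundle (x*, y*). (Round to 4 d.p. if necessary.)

Substitute y = (y/x)·x into the budget: x* = M/(p_x + p_y·(y/x)).
Numerically y/x = 0.568947, so x* = 87/(8.68 + 13.25·0.568947) = 5.3642 and y* = 0.568947·5.3642 = 3.052.

x* = 5.3642, y* = 3.052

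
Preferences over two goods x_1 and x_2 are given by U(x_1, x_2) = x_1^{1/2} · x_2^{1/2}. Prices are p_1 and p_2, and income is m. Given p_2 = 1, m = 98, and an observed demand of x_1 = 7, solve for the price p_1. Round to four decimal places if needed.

p_1 = 7

Tangency: MRS = x_2/x_1 = p_1/p_2.
Rearranging, p_2·x_2 = p_1·x_1. Substituting into the budget gives p_1·x_1·(1 + 1) = m.
Demand: x_1*(p_1,p_2,m) = 0.5·m/p_1 and x_2* = 0.5·m/p_2.
Set x_1* = 7 in the demand function and solve for p_1: p_1 = 7.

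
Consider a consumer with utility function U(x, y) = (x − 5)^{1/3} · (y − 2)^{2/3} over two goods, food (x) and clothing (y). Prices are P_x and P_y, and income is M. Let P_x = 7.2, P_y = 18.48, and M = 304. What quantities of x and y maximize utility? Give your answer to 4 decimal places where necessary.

This is Cobb-Douglas in (x−5, y−2): tangency gives 1/3·P_y·(y−2) = 2/3·P_x·(x−5).
Substituting into the budget: x* = 5 + 1/3·(M − 5·P_x − 2·P_y)/P_x, and y* = 2 + 2/3·(…)/P_y.
Discretionary income = 304 − 5·7.2 − 2·18.48 = 231.04; x* = 5 + 1/3·231.04/7.2 = 15.6963; y* = 2 + 2/3·231.04/18.48 = 10.3348.

x* = 15.6963, y* = 10.3348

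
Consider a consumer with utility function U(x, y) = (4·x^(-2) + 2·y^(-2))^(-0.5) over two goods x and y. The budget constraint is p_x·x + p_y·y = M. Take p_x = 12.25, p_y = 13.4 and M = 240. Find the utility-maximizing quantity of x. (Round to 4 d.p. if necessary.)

x* = 10.6326

MU_x ∝ 4·x^(-3), MU_y ∝ 2·y^(-3), so MRS = 2·(y/x)^(3) = p_x/p_y.
Hence y/x = ((1/2)·p_x/p_y)^(1/(3)), i.e. raised to the 1/3 power.
With the ratio pinned down, the budget gives x* = M/(p_x + p_y·(y/x)) and y* = (y/x)·x*.
Numerically y/x = 0.770313, so x* = 240/(12.25 + 13.4·0.770313) = 10.6326.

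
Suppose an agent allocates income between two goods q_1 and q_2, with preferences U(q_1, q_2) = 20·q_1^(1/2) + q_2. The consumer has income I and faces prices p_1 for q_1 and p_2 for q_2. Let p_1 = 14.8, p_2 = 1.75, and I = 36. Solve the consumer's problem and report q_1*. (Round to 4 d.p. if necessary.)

Solve: √q_1 = 10·p_2/p_1, so q_1*(p_1,p_2) = (10·p_2/p_1)², and q_2* = (I − p_1·q_1*)/p_2.
Plugging in: q_1* = (10·1.75/14.8)² = 1.3981.

q_1* = 1.3981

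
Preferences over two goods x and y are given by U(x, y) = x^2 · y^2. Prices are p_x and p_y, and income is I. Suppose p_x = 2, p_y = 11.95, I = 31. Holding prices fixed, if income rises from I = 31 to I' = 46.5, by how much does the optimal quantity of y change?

Δy* = 0.6485

At p_x=2, p_y=11.95, I=31: y* = 0.5·31/11.95 = 1.2971.
At I' = 46.5: y* = 1.9456. Change: 1.9456 − 1.2971 = 0.6485.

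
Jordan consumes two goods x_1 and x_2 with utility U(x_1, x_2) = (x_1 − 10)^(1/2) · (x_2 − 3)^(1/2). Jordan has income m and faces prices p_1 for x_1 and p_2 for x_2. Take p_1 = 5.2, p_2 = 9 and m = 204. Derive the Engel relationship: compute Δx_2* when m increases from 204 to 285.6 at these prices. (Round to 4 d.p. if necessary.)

Δx_2* = 4.5333

Let x_1' = x_1−10, x_2' = x_2−3. MRS = x_2'/x_1' = p_1/p_2.
After buying the subsistence bundle (10, 3), a share 0.5 of the remaining income goes to x_1: x_1* = 10 + 0.5·(m − 10p_1 − 3p_2)/p_1.
Discretionary income = 204 − 10·5.2 − 3·9 = 125; x_2* = 3 + 0.5·125/9 = 9.9444.
At m' = 285.6: x_2* = 14.4778. Change: 14.4778 − 9.9444 = 4.5333.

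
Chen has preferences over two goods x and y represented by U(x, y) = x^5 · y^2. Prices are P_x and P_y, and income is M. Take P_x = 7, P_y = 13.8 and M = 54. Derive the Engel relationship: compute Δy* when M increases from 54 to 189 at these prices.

The MRS is (5/2)·y/x. Set MRS = P_x/P_y.
So 5·P_y·y = 2·P_x·x; combined with the budget, a share 5/7 of income goes to x.
Demand: x*(P_x,P_y,M) = 5/7·M/P_x and y* = 2/7·M/P_y.
At P_x=7, P_y=13.8, M=54: y* = 2/7·54/13.8 = 1.118.
At M' = 189: y* = 3.913. Change: 3.913 − 1.118 = 2.795.

Δy* = 2.795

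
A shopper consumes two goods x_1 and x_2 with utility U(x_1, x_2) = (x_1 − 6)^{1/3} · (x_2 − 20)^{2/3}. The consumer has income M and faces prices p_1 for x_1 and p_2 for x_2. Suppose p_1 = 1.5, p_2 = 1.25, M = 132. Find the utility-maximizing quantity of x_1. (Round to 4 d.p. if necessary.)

MRS = (1/2)·(x_2−20)/(x_1−6). Tangency with p_1/p_2 gives x_2−20 = 2·(p_1/p_2)·(x_1−6).
After buying the subsistence bundle (6, 20), a share 1/3 of the remaining income goes to x_1: x_1* = 6 + 1/3·(M − 6p_1 − 20p_2)/p_1.
Discretionary income = 132 − 6·1.5 − 20·1.25 = 98; x_1* = 6 + 1/3·98/1.5 = 27.7778.

x_1* = 27.7778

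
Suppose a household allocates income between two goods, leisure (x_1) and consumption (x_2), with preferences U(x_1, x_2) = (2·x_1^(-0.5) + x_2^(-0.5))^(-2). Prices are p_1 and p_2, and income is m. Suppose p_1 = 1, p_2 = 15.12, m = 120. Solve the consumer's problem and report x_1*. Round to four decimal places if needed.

MRS = MU_x_1/MU_x_2 = 2·(x_2/x_1)^(1.5). Set equal to p_1/p_2.
Hence x_2/x_1 = ((1/2)·p_1/p_2)^(1/(1.5)), i.e. raised to the 2/3 power.
Substitute x_2 = (x_2/x_1)·x_1 into the budget: x_1* = m/(p_1 + p_2·(x_2/x_1)).
Numerically x_2/x_1 = 0.103026, so x_1* = 120/(1 + 15.12·0.103026) = 46.9163.

x_1* = 46.9163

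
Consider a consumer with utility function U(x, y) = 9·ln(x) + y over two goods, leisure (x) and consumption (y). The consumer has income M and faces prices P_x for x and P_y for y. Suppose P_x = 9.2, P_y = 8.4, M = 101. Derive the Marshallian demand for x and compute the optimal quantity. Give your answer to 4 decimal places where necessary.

Set MRS = P_x/P_y: (9/x)/1 = P_x/P_y.
So x*(P_x,P_y) = 9·P_y/P_x, independent of income; and y* = (M − 9·P_y)/P_y.
At the given prices: x* = 9·8.4/9.2 = 8.2174.

x* = 8.2174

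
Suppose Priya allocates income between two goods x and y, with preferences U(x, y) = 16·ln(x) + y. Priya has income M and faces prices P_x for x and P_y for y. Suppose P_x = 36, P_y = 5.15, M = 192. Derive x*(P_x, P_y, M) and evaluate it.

x* = 2.2889

Set MRS = P_x/P_y: (16/x)/1 = P_x/P_y.
So x*(P_x,P_y) = 16·P_y/P_x, independent of income; and y* = (M − 16·P_y)/P_y.
At the given prices: x* = 16·5.15/36 = 2.2889.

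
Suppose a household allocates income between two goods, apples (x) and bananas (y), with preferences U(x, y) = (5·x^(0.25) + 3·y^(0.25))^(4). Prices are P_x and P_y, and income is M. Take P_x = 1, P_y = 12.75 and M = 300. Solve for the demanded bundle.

x* = 246.5848, y* = 4.1894

MU_x ∝ 5·x^(-0.75), MU_y ∝ 3·y^(-0.75), so MRS = (5/3)·(y/x)^(0.75) = P_x/P_y.
Solve for the ratio: y/x = [(3/5)·P_x/P_y]^(4/3).
Substitute y = (y/x)·x into the budget: x* = M/(P_x + P_y·(y/x)).
Numerically y/x = 0.01699, so x* = 300/(1 + 12.75·0.01699) = 246.5848 and y* = 0.01699·246.5848 = 4.1894.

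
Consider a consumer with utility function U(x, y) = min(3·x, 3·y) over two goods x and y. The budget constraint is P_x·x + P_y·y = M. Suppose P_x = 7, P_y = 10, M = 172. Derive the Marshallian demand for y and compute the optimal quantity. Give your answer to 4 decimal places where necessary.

y* = 10.1176

Leontief preferences: the optimum is at the kink where x/3 = y/3, i.e. y = x.
Budget: P_x·x + P_y·x = M, so (3·P_x + 3·P_y)·x = 3·M.
Demand: x*(P_x,P_y,M) = 3·M/(3·P_x + 3·P_y), y* = 3·M/(3·P_x + 3·P_y).
Here 3·7 + 3·10 = 51, giving y* = 10.1176.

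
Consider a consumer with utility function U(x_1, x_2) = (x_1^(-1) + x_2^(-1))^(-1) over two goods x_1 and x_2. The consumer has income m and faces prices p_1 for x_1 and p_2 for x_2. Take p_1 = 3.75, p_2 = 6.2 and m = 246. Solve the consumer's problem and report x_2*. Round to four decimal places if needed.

MRS = MU_x_1/MU_x_2 = (x_2/x_1)^(2). Set equal to p_1/p_2.
Hence x_2/x_1 = (p_1/p_2)^(1/(2)), i.e. raised to the 0.5 power.
Substitute x_2 = (x_2/x_1)·x_1 into the budget: x_1* = m/(p_1 + p_2·(x_2/x_1)).
Numerically x_2/x_1 = 0.777714, so x_1* = 246/(3.75 + 6.2·0.777714) = 28.6987 and x_2* = 0.777714·28.6987 = 22.3194.

x_2* = 22.3194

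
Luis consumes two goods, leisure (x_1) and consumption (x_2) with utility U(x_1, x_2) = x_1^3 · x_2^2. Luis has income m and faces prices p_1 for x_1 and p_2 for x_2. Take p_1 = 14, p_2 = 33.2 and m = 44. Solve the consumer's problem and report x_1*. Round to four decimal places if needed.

x_1* = 1.8857

MU_x_1/MU_x_2 = (3·x_2)/(2·x_1); tangency sets this equal to p_1/p_2.
So 3·p_2·x_2 = 2·p_1·x_1; combined with the budget, a share 0.6 of income goes to x_1.
Demand: x_1*(p_1,p_2,m) = 0.6·m/p_1 and x_2* = 0.4·m/p_2.
At p_1=14, p_2=33.2, m=44: x_1* = 0.6·44/14 = 1.8857.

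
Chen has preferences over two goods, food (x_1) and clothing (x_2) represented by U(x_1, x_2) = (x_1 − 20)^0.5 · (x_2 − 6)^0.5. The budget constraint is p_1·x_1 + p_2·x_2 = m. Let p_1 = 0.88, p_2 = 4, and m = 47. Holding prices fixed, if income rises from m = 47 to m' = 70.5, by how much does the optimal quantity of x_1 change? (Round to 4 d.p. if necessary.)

This is Cobb-Douglas in (x_1−20, x_2−6): tangency gives 0.5·p_2·(x_2−6) = 0.5·p_1·(x_1−20).
Substituting into the budget: x_1* = 20 + 0.5·(m − 20·p_1 − 6·p_2)/p_1, and x_2* = 6 + 0.5·(…)/p_2.
Discretionary income = 47 − 20·0.88 − 6·4 = 5.4; x_1* = 20 + 0.5·5.4/0.88 = 23.0682.
At m' = 70.5: x_1* = 36.4205. Change: 36.4205 − 23.0682 = 13.3523.

Δx_1* = 13.3523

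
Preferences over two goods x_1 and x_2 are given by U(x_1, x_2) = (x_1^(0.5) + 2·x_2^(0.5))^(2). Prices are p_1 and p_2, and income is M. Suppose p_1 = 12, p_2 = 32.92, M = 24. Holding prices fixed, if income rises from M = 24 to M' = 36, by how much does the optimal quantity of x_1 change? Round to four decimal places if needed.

MU_x_1 ∝ x_1^(-0.5), MU_x_2 ∝ 2·x_2^(-0.5), so MRS = (1/2)·(x_2/x_1)^(0.5) = p_1/p_2.
Solve for the ratio: x_2/x_1 = [2·p_1/p_2]^(2).
Substitute x_2 = (x_2/x_1)·x_1 into the budget: x_1* = M/(p_1 + p_2·(x_2/x_1)).
Numerically x_2/x_1 = 0.531499, so x_1* = 24/(12 + 32.92·0.531499) = 0.8136.
At M' = 36: x_1* = 1.2205. Change: 1.2205 − 0.8136 = 0.4068.

Δx_1* = 0.4068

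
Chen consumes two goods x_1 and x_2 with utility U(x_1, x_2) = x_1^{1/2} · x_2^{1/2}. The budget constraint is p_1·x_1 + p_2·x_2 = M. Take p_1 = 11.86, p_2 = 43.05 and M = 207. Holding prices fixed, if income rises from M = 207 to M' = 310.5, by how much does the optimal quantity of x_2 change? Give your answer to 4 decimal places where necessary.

Δx_2* = 1.2021

At p_1=11.86, p_2=43.05, M=207: x_2* = 0.5·207/43.05 = 2.4042.
At M' = 310.5: x_2* = 3.6063. Change: 3.6063 − 2.4042 = 1.2021.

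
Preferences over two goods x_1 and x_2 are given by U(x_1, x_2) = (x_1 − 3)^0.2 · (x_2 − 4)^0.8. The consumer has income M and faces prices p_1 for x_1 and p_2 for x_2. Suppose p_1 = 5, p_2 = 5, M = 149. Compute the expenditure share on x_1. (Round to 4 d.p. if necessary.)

share on x_1 = 0.2537

This is Cobb-Douglas in (x_1−3, x_2−4): tangency gives 0.2·p_2·(x_2−4) = 0.8·p_1·(x_1−3).
Substituting into the budget: x_1* = 3 + 0.2·(M − 3·p_1 − 4·p_2)/p_1, and x_2* = 4 + 0.8·(…)/p_2.
Discretionary income = 149 − 3·5 − 4·5 = 114; x_1* = 3 + 0.2·114/5 = 7.56; x_2* = 4 + 0.8·114/5 = 22.24.
Expenditure on x_1: 5·7.56 = 37.8; share = 0.2537.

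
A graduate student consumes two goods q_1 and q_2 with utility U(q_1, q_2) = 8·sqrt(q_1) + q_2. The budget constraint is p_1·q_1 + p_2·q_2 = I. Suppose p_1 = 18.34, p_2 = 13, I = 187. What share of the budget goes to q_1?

Utility is quasi-linear in q_2; the FOC for q_1 is 4/√q_1 = p_1/p_2.
Thus q_1* = (4·p_2/p_1)² — independent of I — with the rest of income spent on q_2.
Plugging in: q_1* = (4·13/18.34)² = 8.0391, q_2* = 3.0433.
Expenditure on q_1: 18.34·8.0391 = 147.4373; share = 0.7884.

share on q_1 = 0.7884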